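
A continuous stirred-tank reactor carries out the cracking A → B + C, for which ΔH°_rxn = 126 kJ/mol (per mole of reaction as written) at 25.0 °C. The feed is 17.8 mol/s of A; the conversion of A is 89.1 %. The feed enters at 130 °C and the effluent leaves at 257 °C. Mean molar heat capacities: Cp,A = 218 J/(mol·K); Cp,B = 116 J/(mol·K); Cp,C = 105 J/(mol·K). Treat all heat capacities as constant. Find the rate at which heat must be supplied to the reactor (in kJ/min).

Q_in = 150000 kJ/min

Extent of reaction ξ = 0.891 × 17.8 = 15.86 mol/s
Reaction term: ξ·ΔH°_rxn = 15.86 × 126 = 1998.3 kJ/s
Sensible, feed 130→25 °C: -407.44 kJ/s
Outlet flows (mol/s): A 1.9402, B 15.86, C 15.86
Sensible, products 25→257 °C: 911.29 kJ/s
Q = ΔH = 2502.2 kJ/s = 2502.2 kW
Heat supplied = 150130 kJ/min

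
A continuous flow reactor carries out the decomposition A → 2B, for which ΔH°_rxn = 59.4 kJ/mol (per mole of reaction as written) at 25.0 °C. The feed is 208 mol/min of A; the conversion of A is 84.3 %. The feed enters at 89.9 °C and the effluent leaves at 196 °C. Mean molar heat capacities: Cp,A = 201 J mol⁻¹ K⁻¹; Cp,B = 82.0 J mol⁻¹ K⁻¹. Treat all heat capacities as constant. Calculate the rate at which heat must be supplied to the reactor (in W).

Extent of reaction ξ = 0.843 × 208 = 175.34 mol/min
Reaction term: ξ·ΔH°_rxn = 175.34 × 59.4 = 10415 kJ/min
Sensible, feed 89.9→25 °C: -2713.3 kJ/min
Outlet flows (mol/min): A 32.656, B 350.69
Sensible, products 25→196 °C: 6039.8 kJ/min
Q = ΔH = 13742 kJ/min = 229.03 kW
Heat supplied = 229030 W

Q_in = 229000 W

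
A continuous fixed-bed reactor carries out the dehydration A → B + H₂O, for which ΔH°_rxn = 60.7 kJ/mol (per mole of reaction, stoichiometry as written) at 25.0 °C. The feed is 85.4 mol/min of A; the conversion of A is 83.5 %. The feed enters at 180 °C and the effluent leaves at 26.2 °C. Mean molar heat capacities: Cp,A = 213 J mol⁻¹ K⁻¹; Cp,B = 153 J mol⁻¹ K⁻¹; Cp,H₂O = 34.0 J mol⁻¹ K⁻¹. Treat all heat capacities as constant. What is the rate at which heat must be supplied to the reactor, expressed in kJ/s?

Q_in = 25.5 kJ/s

Extent of reaction ξ = 0.835 × 85.4 = 71.309 mol/min
Reaction term: ξ·ΔH°_rxn = 71.309 × 60.7 = 4328.5 kJ/min
Sensible, feed 180→25 °C: -2819.5 kJ/min
Outlet flows (mol/min): A 14.091, B 71.309, H₂O 71.309
Sensible, products 25→26.2 °C: 19.603 kJ/min
Q = ΔH = 1528.6 kJ/min = 25.476 kW
Heat supplied = 25.476 kJ/s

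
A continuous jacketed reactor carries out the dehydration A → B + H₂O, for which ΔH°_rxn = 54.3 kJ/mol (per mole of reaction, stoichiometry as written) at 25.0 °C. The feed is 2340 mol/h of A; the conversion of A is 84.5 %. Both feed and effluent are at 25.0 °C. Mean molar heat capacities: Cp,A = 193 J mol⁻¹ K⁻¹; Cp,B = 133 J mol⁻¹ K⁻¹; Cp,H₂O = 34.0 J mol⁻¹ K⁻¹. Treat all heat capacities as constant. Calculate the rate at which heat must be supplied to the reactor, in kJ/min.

Q_in = 1790 kJ/min

Extent of reaction ξ = 0.845 × 2340 = 1977.3 mol/h
Reaction term: ξ·ΔH°_rxn = 1977.3 × 54.3 = 107370 kJ/h
Q = ΔH = 107370 kJ/h = 29.824 kW
Heat supplied = 1789.5 kJ/min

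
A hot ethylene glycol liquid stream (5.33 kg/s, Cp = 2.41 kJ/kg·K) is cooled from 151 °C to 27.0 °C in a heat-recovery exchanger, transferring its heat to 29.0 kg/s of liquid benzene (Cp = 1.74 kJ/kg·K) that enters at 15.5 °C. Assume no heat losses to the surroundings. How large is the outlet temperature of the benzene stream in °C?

T_c,out = 47.1 °C

Heat released by hot stream: Q = 5.33 × 2.41 × (151 − 27.0) = 1592.8 kJ/s
Energy balance on cold side (adiabatic exchanger): Q = ṁ_c·Cp_c·(T_c,out − T_c,in)
T_c,out = 15.5 + 1592.8/(29.0 × 1.74) = 47.066 °C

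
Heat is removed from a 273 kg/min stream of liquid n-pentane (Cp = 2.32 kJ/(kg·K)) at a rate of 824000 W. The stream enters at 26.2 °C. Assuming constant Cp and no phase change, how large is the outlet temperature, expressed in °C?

T_out = -51.9 °C

Q = 824000 W = 49440 kJ/min
ΔT = Q/(ṁ·Cp) = 49440/(273×2.32) = 78.06 K
T_out = 26.2 − 78.06 = -51.86 °C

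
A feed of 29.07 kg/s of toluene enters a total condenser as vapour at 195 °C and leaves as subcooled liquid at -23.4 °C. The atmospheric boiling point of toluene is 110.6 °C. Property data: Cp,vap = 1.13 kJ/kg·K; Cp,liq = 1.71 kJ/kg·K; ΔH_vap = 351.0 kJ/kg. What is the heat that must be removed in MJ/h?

Q_c = 70700 MJ/h

vapour 195→110.6 °C: -95.372 kJ/kg
condensation at 110.6 °C: -351 kJ/kg
liquid 110.6→-23.4 °C: -229.14 kJ/kg
Δh = -95.372 + -351 + -229.14 = -675.51 kJ/kg
Q = ṁ·Δh = 29.07 kg/s × -675.51 kJ/kg = -19637 kJ/s
|Q| = 19637 kW = 70694 MJ/h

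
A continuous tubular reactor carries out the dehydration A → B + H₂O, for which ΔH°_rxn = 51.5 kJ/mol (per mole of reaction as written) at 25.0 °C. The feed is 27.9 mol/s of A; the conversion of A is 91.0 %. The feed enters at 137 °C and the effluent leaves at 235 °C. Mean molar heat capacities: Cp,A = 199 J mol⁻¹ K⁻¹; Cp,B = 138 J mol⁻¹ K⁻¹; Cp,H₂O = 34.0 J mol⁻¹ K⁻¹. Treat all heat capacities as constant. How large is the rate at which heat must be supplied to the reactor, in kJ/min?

Q_in = 102000 kJ/min

Extent of reaction ξ = 0.910 × 27.9 = 25.389 mol/s
Reaction term: ξ·ΔH°_rxn = 25.389 × 51.5 = 1307.5 kJ/s
Sensible, feed 137→25 °C: -621.84 kJ/s
Outlet flows (mol/s): A 2.511, B 25.389, H₂O 25.389
Sensible, products 25→235 °C: 1022 kJ/s
Q = ΔH = 1707.7 kJ/s = 1707.7 kW
Heat supplied = 102460 kJ/min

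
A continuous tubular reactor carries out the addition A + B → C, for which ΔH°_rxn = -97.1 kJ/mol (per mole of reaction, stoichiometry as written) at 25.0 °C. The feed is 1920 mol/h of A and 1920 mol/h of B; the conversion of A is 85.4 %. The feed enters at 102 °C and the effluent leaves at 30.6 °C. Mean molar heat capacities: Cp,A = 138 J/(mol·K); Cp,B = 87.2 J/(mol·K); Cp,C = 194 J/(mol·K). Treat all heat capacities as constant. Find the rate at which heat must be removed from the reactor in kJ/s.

Q_out = 52.9 kJ/s

Extent of reaction ξ = 0.854 × 1920 = 1639.7 mol/h
Reaction term: ξ·ΔH°_rxn = 1639.7 × -97.1 = -159210 kJ/h
Sensible, feed 102→25 °C: -33294 kJ/h
Outlet flows (mol/h): A 280.32, B 280.32, C 1639.7
Sensible, products 25→30.6 °C: 2134.9 kJ/h
Q = ΔH = -190370 kJ/h = -52.881 kW
Heat removed = 52.881 kJ/s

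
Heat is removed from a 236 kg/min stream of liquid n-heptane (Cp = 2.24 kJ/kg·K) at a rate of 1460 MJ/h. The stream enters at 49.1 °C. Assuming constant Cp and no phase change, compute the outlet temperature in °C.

Q = 1460 MJ/h = 24333 kJ/min
ΔT = Q/(ṁ·Cp) = 24333/(236×2.24) = 46.03 K
T_out = 49.1 − 46.03 = 3.0699 °C

T_out = 3.07 °C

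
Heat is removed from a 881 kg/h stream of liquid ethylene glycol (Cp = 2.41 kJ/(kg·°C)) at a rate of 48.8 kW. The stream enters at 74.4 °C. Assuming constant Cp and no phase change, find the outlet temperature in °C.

Q = 48.8 kW = 175680 kJ/h
ΔT = Q/(ṁ·Cp) = 175680/(881×2.41) = 82.743 K
T_out = 74.4 − 82.743 = -8.3426 °C

T_out = -8.34 °C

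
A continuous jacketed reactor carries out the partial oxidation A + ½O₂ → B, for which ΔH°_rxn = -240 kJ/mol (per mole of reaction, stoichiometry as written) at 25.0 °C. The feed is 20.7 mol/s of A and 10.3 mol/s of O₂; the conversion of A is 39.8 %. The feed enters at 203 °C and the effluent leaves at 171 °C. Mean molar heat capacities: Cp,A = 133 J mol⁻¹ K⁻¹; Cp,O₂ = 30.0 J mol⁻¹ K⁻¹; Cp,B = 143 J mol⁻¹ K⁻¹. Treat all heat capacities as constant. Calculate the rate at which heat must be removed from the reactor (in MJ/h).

Extent of reaction ξ = 0.398 × 20.7 = 8.2386 mol/s
Reaction term: ξ·ΔH°_rxn = 8.2386 × -240 = -1977.3 kJ/s
Sensible, feed 203→25 °C: -545.05 kJ/s
Outlet flows (mol/s): A 12.461, O₂ 6.1807, B 8.2386
Sensible, products 25→171 °C: 441.05 kJ/s
Q = ΔH = -2081.3 kJ/s = -2081.3 kW
Heat removed = 7492.6 MJ/h

Q_out = 7490 MJ/h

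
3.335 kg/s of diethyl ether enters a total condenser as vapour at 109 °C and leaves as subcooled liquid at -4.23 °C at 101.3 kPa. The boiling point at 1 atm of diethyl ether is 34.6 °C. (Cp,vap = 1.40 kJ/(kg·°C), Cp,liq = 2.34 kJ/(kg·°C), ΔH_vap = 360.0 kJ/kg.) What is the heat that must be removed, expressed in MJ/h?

Q_c = 6660 MJ/h

vapour 109→34.6 °C: -104.16 kJ/kg
condensation at 34.6 °C: -360 kJ/kg
liquid 34.6→-4.23 °C: -90.862 kJ/kg
Δh = -104.16 + -360 + -90.862 = -555.02 kJ/kg
Q = ṁ·Δh = 3.335 kg/s × -555.02 kJ/kg = -1851 kJ/s
|Q| = 1851 kW = 6663.6 MJ/h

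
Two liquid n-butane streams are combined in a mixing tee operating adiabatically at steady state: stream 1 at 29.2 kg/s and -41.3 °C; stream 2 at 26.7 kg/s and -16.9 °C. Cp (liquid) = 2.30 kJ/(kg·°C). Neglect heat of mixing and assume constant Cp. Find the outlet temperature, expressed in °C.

No heat crosses the boundary, so H_out = H_in.
T_out = Σ ṁᵢCp,ᵢTᵢ / Σ ṁᵢCp,ᵢ
      = -3811.5 / 128.57 = -29.646 °C

T_out = -29.6 °C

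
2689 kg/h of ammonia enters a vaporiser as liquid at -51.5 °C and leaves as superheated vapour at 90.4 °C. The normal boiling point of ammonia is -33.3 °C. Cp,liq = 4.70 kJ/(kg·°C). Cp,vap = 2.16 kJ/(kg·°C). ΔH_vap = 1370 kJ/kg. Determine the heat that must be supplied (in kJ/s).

Q = 1290 kJ/s

liquid -51.5→-33.3 °C: 85.54 kJ/kg
vaporisation at -33.3 °C: 1370 kJ/kg
vapour -33.3→90.4 °C: 267.19 kJ/kg
Δh = 85.54 + 1370 + 267.19 = 1722.7 kJ/kg
Q = ṁ·Δh = 2689 kg/h × 1722.7 kJ/kg = 4.6324e+06 kJ/h
|Q| = 1286.8 kW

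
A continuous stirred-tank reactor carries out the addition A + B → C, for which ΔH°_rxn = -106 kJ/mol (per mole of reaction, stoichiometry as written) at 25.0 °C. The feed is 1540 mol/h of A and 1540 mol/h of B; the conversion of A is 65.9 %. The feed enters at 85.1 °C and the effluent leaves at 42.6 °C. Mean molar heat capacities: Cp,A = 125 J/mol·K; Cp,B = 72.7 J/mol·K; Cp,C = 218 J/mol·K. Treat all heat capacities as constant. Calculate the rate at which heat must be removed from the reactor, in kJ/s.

Q_out = 33.4 kJ/s

Extent of reaction ξ = 0.659 × 1540 = 1014.9 mol/h
Reaction term: ξ·ΔH°_rxn = 1014.9 × -106 = -107580 kJ/h
Sensible, feed 85.1→25 °C: -18298 kJ/h
Outlet flows (mol/h): A 525.14, B 525.14, C 1014.9
Sensible, products 25→42.6 °C: 5721 kJ/h
Q = ΔH = -120150 kJ/h = -33.376 kW
Heat removed = 33.376 kJ/s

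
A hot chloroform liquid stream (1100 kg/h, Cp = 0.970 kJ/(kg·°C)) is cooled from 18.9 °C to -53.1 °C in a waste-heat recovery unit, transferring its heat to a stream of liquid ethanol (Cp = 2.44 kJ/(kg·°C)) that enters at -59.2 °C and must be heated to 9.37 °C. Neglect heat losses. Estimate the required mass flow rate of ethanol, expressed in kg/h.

ṁ_c = 459 kg/h

Heat released by hot stream: Q = 1100 × 0.970 × (18.9 − -53.1) = 76824 kJ/h
Energy balance on cold side (adiabatic exchanger): Q = ṁ_c·Cp_c·(T_c,out − T_c,in)
ṁ_c = 76824 / [2.44 × (9.37 − -59.2)] = 459.17 kg/h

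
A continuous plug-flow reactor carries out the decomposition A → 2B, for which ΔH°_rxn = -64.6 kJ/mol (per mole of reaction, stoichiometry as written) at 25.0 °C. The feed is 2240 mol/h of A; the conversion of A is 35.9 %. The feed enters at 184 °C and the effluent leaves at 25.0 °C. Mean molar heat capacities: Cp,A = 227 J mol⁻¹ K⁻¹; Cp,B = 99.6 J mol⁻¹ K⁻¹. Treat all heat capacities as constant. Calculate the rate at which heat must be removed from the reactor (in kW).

Q_out = 36.9 kW

Extent of reaction ξ = 0.359 × 2240 = 804.16 mol/h
Reaction term: ξ·ΔH°_rxn = 804.16 × -64.6 = -51949 kJ/h
Sensible, feed 184→25 °C: -80848 kJ/h
Outlet flows (mol/h): A 1435.8, B 1608.3
Sensible, products 25→25.0 °C: 0 kJ/h
Q = ΔH = -132800 kJ/h = -36.888 kW
Heat removed = 36.888 kW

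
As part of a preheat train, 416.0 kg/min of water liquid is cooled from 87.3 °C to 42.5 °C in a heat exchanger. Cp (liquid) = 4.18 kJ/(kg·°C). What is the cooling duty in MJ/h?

Q = ṁ·Cp·ΔT = 416.0 × 4.18 × (42.5 − 87.3) = -77902 kJ/min
Converting: 77902 / 60 s = 1298.4 kW
Cooling duty = 4674.1 MJ/h

Q_c = 4670 MJ/h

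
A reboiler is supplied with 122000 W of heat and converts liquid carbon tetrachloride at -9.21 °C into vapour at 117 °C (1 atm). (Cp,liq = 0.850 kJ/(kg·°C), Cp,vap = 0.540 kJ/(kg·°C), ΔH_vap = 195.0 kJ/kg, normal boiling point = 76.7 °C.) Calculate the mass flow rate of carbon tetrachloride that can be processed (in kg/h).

ṁ = 1520 kg/h

Δh = 0.850×(76.7−-9.21) + 195.0 + 0.540×(117−76.7) = 289.79 kJ/kg
Q = 122000 W = 122 kJ/s = 439200 kJ/h
ṁ = Q/Δh = 439200 / 289.79 = 1515.6 kg/h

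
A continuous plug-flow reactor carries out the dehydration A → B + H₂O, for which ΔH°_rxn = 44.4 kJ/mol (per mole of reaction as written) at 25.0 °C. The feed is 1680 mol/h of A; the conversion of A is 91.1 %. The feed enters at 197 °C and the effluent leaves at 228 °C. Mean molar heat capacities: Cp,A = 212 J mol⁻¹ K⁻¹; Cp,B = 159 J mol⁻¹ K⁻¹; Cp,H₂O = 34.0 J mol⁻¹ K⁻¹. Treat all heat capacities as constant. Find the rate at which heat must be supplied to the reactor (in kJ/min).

Q_in = 1220 kJ/min

Extent of reaction ξ = 0.911 × 1680 = 1530.5 mol/h
Reaction term: ξ·ΔH°_rxn = 1530.5 × 44.4 = 67953 kJ/h
Sensible, feed 197→25 °C: -61260 kJ/h
Outlet flows (mol/h): A 149.52, B 1530.5, H₂O 1530.5
Sensible, products 25→228 °C: 66397 kJ/h
Q = ΔH = 73091 kJ/h = 20.303 kW
Heat supplied = 1218.2 kJ/min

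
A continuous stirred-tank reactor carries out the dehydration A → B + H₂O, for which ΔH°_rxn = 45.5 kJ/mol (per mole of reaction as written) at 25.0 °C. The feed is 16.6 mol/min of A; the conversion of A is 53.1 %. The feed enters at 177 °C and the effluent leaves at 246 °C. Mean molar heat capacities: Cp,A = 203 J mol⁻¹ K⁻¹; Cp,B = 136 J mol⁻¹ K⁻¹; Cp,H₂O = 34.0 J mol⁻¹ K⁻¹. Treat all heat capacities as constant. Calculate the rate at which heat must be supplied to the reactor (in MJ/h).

Extent of reaction ξ = 0.531 × 16.6 = 8.8146 mol/min
Reaction term: ξ·ΔH°_rxn = 8.8146 × 45.5 = 401.06 kJ/min
Sensible, feed 177→25 °C: -512.21 kJ/min
Outlet flows (mol/min): A 7.7854, B 8.8146, H₂O 8.8146
Sensible, products 25→246 °C: 680.44 kJ/min
Q = ΔH = 569.3 kJ/min = 9.4883 kW
Heat supplied = 34.158 MJ/h

Q_in = 34.2 MJ/h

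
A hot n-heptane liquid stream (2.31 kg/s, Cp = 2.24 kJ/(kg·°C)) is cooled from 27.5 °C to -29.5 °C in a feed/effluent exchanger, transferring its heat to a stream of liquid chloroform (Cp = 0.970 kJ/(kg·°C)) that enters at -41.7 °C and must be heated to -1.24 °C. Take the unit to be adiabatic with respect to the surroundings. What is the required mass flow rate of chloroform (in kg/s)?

ṁ_c = 7.52 kg/s

Heat released by hot stream: Q = 2.31 × 2.24 × (27.5 − -29.5) = 294.94 kJ/s
Energy balance on cold side (adiabatic exchanger): Q = ṁ_c·Cp_c·(T_c,out − T_c,in)
ṁ_c = 294.94 / [0.970 × (-1.24 − -41.7)] = 7.5151 kg/s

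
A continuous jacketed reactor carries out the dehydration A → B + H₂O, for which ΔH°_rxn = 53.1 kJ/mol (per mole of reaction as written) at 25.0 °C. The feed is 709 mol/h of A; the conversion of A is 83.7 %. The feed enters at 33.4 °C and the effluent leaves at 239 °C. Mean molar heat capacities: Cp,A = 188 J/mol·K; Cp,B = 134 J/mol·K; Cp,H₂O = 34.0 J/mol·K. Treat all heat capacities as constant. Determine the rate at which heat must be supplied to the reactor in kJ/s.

Q_in = 15.7 kJ/s

Extent of reaction ξ = 0.837 × 709 = 593.43 mol/h
Reaction term: ξ·ΔH°_rxn = 593.43 × 53.1 = 31511 kJ/h
Sensible, feed 33.4→25 °C: -1119.7 kJ/h
Outlet flows (mol/h): A 115.57, B 593.43, H₂O 593.43
Sensible, products 25→239 °C: 25985 kJ/h
Q = ΔH = 56376 kJ/h = 15.66 kW
Heat supplied = 15.66 kJ/s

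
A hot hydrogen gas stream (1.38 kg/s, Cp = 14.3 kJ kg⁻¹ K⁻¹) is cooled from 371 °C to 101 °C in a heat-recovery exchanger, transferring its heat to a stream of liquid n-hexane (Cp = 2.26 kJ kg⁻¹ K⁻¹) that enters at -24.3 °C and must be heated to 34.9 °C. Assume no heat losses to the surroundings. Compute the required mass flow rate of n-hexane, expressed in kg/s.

ṁ_c = 39.8 kg/s

Heat released by hot stream: Q = 1.38 × 14.3 × (371 − 101) = 5328.2 kJ/s
Energy balance on cold side (adiabatic exchanger): Q = ṁ_c·Cp_c·(T_c,out − T_c,in)
ṁ_c = 5328.2 / [2.26 × (34.9 − -24.3)] = 39.824 kg/s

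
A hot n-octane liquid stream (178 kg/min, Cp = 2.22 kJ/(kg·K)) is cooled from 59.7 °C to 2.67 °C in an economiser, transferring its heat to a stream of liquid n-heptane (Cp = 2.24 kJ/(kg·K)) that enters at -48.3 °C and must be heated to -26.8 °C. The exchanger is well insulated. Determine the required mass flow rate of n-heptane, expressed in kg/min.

Heat released by hot stream: Q = 178 × 2.22 × (59.7 − 2.67) = 22536 kJ/min
Energy balance on cold side (adiabatic exchanger): Q = ṁ_c·Cp_c·(T_c,out − T_c,in)
ṁ_c = 22536 / [2.24 × (-26.8 − -48.3)] = 467.94 kg/min

ṁ_c = 468 kg/min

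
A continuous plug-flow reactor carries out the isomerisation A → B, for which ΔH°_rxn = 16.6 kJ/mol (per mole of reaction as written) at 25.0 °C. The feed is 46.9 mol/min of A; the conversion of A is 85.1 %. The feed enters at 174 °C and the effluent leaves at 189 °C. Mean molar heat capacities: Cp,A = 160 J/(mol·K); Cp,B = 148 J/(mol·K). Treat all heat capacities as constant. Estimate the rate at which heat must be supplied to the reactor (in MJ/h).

Extent of reaction ξ = 0.851 × 46.9 = 39.912 mol/min
Reaction term: ξ·ΔH°_rxn = 39.912 × 16.6 = 662.54 kJ/min
Sensible, feed 174→25 °C: -1118.1 kJ/min
Outlet flows (mol/min): A 6.9881, B 39.912
Sensible, products 25→189 °C: 1152.1 kJ/min
Q = ΔH = 696.55 kJ/min = 11.609 kW
Heat supplied = 41.793 MJ/h

Q_in = 41.8 MJ/h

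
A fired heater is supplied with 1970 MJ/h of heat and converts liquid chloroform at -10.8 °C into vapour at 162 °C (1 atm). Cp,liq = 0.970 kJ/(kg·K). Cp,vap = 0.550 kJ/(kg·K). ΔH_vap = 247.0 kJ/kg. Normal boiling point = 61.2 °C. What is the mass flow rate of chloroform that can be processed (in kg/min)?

ṁ = 88.2 kg/min

Δh = 0.970×(61.2−-10.8) + 247.0 + 0.550×(162−61.2) = 372.28 kJ/kg
Q = 1970 MJ/h = 547.22 kJ/s = 32833 kJ/min
ṁ = Q/Δh = 32833 / 372.28 = 88.195 kg/min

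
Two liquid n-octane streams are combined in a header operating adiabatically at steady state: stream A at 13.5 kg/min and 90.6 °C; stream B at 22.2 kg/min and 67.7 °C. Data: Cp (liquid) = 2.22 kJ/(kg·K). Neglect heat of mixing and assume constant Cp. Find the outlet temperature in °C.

Adiabatic, steady state ⇒ Σ ṁᵢCp,ᵢ(T_out − Tᵢ) = 0
T_out = Σ ṁᵢCp,ᵢTᵢ / Σ ṁᵢCp,ᵢ
      = 6051.8 / 79.254 = 76.36 °C

T_out = 76.4 °C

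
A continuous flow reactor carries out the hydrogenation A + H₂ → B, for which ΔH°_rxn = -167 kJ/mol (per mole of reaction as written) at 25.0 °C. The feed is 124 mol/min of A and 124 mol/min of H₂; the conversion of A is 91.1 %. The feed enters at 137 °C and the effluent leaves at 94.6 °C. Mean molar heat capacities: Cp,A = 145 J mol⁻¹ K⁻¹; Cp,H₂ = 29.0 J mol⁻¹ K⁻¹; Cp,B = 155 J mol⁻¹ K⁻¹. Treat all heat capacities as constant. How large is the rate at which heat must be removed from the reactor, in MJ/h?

Extent of reaction ξ = 0.911 × 124 = 112.96 mol/min
Reaction term: ξ·ΔH°_rxn = 112.96 × -167 = -18865 kJ/min
Sensible, feed 137→25 °C: -2416.5 kJ/min
Outlet flows (mol/min): A 11.036, H₂ 11.036, B 112.96
Sensible, products 25→94.6 °C: 1352.3 kJ/min
Q = ΔH = -19929 kJ/min = -332.15 kW
Heat removed = 1195.8 MJ/h

Q_out = 1200 MJ/h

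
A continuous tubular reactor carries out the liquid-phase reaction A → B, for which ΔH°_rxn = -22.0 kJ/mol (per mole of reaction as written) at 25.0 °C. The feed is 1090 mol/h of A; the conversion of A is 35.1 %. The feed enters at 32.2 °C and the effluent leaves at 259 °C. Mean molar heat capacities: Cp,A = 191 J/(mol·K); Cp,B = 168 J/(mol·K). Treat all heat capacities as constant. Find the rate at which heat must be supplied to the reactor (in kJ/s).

Extent of reaction ξ = 0.351 × 1090 = 382.59 mol/h
Reaction term: ξ·ΔH°_rxn = 382.59 × -22.0 = -8417 kJ/h
Sensible, feed 32.2→25 °C: -1499 kJ/h
Outlet flows (mol/h): A 707.41, B 382.59
Sensible, products 25→259 °C: 46657 kJ/h
Q = ΔH = 36741 kJ/h = 10.206 kW
Heat supplied = 10.206 kJ/s

Q_in = 10.2 kJ/s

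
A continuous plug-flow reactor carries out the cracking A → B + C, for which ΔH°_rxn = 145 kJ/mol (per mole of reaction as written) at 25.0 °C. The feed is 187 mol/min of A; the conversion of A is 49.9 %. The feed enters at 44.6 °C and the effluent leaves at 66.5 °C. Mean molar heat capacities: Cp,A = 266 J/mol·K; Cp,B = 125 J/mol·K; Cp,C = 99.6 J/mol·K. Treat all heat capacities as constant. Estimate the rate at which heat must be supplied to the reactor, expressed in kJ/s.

Q_in = 241 kJ/s

Extent of reaction ξ = 0.499 × 187 = 93.313 mol/min
Reaction term: ξ·ΔH°_rxn = 93.313 × 145 = 13530 kJ/min
Sensible, feed 44.6→25 °C: -974.94 kJ/min
Outlet flows (mol/min): A 93.687, B 93.313, C 93.313
Sensible, products 25→66.5 °C: 1904 kJ/min
Q = ΔH = 14459 kJ/min = 240.99 kW
Heat supplied = 240.99 kJ/s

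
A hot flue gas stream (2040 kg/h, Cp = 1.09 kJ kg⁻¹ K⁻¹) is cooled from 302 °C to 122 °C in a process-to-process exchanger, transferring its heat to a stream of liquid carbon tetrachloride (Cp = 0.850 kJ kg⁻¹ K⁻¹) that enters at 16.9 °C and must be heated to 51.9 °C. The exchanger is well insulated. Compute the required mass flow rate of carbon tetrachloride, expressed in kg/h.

Heat released by hot stream: Q = 2040 × 1.09 × (302 − 122) = 400250 kJ/h
Energy balance on cold side (adiabatic exchanger): Q = ṁ_c·Cp_c·(T_c,out − T_c,in)
ṁ_c = 400250 / [0.850 × (51.9 − 16.9)] = 13454 kg/h

ṁ_c = 13500 kg/h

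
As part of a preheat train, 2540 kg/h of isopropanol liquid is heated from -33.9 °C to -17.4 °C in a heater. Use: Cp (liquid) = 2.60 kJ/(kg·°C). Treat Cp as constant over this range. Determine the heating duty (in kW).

Q = ṁ·Cp·ΔT = 2540 × 2.60 × (-17.4 − -33.9) = 108970 kJ/h
Converting: 108970 / 3600 s = 30.268 kW

Q = 30.3 kW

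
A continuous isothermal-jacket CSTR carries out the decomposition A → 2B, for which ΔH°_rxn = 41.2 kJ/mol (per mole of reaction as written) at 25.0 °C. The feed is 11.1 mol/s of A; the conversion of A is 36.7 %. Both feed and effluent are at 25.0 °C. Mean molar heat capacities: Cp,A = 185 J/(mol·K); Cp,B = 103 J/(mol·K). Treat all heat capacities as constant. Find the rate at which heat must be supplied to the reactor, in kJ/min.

Q_in = 10100 kJ/min

Extent of reaction ξ = 0.367 × 11.1 = 4.0737 mol/s
Reaction term: ξ·ΔH°_rxn = 4.0737 × 41.2 = 167.84 kJ/s
Q = ΔH = 167.84 kJ/s = 167.84 kW
Heat supplied = 10070 kJ/min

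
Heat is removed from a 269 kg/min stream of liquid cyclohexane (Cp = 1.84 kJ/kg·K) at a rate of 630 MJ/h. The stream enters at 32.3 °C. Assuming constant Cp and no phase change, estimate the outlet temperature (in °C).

Q = 630 MJ/h = 10500 kJ/min
ΔT = Q/(ṁ·Cp) = 10500/(269×1.84) = 21.214 K
T_out = 32.3 − 21.214 = 11.086 °C

T_out = 11.1 °C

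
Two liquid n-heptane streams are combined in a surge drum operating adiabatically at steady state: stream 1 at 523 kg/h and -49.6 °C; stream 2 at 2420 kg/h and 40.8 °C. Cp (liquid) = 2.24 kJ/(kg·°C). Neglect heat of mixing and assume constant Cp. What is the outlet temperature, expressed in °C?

T_out = 24.7 °C

No heat crosses the boundary, so H_out = H_in.
T_out = Σ ṁᵢCp,ᵢTᵢ / Σ ṁᵢCp,ᵢ
      = 163060 / 6592.3 = 24.735 °C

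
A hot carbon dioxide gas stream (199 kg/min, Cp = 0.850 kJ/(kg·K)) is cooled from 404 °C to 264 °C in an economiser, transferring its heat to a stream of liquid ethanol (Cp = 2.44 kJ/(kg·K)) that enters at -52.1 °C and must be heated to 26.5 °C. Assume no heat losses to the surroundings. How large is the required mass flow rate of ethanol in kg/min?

ṁ_c = 123 kg/min

Heat released by hot stream: Q = 199 × 0.850 × (404 − 264) = 23681 kJ/min
Energy balance on cold side (adiabatic exchanger): Q = ṁ_c·Cp_c·(T_c,out − T_c,in)
ṁ_c = 23681 / [2.44 × (26.5 − -52.1)] = 123.48 kg/min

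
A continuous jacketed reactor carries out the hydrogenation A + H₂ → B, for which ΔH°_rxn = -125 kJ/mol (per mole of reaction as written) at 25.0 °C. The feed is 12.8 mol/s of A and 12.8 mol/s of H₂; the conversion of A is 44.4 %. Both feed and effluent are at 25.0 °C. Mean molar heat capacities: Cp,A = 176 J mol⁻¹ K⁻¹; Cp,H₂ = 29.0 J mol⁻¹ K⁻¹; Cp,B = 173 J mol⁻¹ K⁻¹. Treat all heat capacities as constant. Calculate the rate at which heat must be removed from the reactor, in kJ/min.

Q_out = 42600 kJ/min

Extent of reaction ξ = 0.444 × 12.8 = 5.6832 mol/s
Reaction term: ξ·ΔH°_rxn = 5.6832 × -125 = -710.4 kJ/s
Q = ΔH = -710.4 kJ/s = -710.4 kW
Heat removed = 42624 kJ/min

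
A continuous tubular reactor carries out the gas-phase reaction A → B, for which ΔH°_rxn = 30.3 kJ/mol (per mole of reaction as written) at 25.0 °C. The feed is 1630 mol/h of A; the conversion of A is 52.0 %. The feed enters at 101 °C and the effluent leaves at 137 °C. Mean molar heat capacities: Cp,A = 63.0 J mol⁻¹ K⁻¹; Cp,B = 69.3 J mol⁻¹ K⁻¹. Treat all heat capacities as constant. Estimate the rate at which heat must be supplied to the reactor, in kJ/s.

Extent of reaction ξ = 0.520 × 1630 = 847.6 mol/h
Reaction term: ξ·ΔH°_rxn = 847.6 × 30.3 = 25682 kJ/h
Sensible, feed 101→25 °C: -7804.4 kJ/h
Outlet flows (mol/h): A 782.4, B 847.6
Sensible, products 25→137 °C: 12099 kJ/h
Q = ΔH = 29977 kJ/h = 8.327 kW
Heat supplied = 8.327 kJ/s

Q_in = 8.33 kJ/s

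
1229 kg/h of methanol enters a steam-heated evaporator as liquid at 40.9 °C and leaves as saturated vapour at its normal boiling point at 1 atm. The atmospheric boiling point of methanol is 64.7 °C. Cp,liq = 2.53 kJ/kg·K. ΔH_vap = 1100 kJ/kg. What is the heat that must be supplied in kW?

liquid 40.9→64.7 °C: 60.214 kJ/kg
vaporisation at 64.7 °C: 1100 kJ/kg
Δh = 60.214 + 1100 = 1160.2 kJ/kg
Q = ṁ·Δh = 1229 kg/h × 1160.2 kJ/kg = 1.4259e+06 kJ/h
|Q| = 396.08 kW

Q = 396 kW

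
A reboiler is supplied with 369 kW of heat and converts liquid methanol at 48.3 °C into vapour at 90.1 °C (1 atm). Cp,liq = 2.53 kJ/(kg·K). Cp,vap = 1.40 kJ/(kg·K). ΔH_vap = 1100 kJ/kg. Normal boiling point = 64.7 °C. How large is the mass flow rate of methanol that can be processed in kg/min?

Δh = 2.53×(64.7−48.3) + 1100 + 1.40×(90.1−64.7) = 1177.1 kJ/kg
Q = 369 kW = 369 kJ/s = 22140 kJ/min
ṁ = Q/Δh = 22140 / 1177.1 = 18.81 kg/min

ṁ = 18.8 kg/min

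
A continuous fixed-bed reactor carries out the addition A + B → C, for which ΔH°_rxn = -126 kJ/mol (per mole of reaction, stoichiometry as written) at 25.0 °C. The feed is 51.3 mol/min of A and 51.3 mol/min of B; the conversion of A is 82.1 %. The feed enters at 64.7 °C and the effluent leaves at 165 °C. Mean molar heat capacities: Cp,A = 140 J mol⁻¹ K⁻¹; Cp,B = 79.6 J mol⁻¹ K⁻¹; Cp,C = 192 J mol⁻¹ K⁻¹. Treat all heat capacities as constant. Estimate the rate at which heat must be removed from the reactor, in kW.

Q_out = 72.3 kW

Extent of reaction ξ = 0.821 × 51.3 = 42.117 mol/min
Reaction term: ξ·ΔH°_rxn = 42.117 × -126 = -5306.8 kJ/min
Sensible, feed 64.7→25 °C: -447.24 kJ/min
Outlet flows (mol/min): A 9.1827, B 9.1827, C 42.117
Sensible, products 25→165 °C: 1414.4 kJ/min
Q = ΔH = -4339.6 kJ/min = -72.327 kW
Heat removed = 72.327 kW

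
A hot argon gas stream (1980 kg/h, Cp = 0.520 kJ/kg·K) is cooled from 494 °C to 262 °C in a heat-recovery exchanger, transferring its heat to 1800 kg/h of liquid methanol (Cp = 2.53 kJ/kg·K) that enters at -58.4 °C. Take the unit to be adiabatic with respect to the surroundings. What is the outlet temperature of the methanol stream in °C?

T_c,out = -5.95 °C

Heat released by hot stream: Q = 1980 × 0.520 × (494 − 262) = 238870 kJ/h
Energy balance on cold side (adiabatic exchanger): Q = ṁ_c·Cp_c·(T_c,out − T_c,in)
T_c,out = -58.4 + 238870/(1800 × 2.53) = -5.9478 °C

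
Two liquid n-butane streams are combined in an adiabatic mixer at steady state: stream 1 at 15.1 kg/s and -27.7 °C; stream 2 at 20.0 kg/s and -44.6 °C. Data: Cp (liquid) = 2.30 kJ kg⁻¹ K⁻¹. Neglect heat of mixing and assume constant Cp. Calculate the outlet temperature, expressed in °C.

T_out = -37.3 °C

Adiabatic, steady state ⇒ Σ ṁᵢCp,ᵢ(T_out − Tᵢ) = 0
T_out = Σ ṁᵢCp,ᵢTᵢ / Σ ṁᵢCp,ᵢ
      = -3013.6 / 80.73 = -37.33 °C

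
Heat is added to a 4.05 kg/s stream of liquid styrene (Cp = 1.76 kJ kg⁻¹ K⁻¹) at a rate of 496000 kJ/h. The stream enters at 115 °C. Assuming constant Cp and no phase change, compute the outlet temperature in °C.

T_out = 134 °C

Q = 496000 kJ/h = 137.78 kJ/s
ΔT = Q/(ṁ·Cp) = 137.78/(4.05×1.76) = 19.329 K
T_out = 115 + 19.329 = 134.33 °C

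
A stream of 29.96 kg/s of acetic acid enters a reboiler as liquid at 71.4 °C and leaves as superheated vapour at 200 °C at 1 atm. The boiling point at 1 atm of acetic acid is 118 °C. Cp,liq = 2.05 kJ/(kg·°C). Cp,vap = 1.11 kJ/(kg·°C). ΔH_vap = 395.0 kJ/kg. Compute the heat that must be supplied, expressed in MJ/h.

Q = 62700 MJ/h

liquid 71.4→118 °C: 95.53 kJ/kg
vaporisation at 118 °C: 395 kJ/kg
vapour 118→200 °C: 91.02 kJ/kg
Δh = 95.53 + 395 + 91.02 = 581.55 kJ/kg
Q = ṁ·Δh = 29.96 kg/s × 581.55 kJ/kg = 17423 kJ/s
|Q| = 17423 kW = 62724 MJ/h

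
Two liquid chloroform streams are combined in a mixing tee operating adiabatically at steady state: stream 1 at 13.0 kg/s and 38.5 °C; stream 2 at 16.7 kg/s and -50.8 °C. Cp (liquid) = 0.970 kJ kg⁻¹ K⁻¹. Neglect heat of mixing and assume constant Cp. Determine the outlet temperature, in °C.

T_out = -11.7 °C

Adiabatic, steady state ⇒ Σ ṁᵢCp,ᵢ(T_out − Tᵢ) = 0
Σ ṁᵢCp,ᵢTᵢ = 13.0×0.970×38.5 + 16.7×0.970×-50.8 = -337.42
Σ ṁᵢCp,ᵢ = 13.0×0.970 + 16.7×0.970 = 28.809
T_out = -337.42 / 28.809 = -11.712 °C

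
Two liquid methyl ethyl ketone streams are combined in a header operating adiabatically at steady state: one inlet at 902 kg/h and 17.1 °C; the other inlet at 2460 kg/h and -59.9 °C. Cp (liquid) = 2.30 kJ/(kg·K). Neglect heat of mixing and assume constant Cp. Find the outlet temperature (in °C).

Adiabatic, steady state ⇒ Σ ṁᵢCp,ᵢ(T_out − Tᵢ) = 0
T_out = Σ ṁᵢCp,ᵢTᵢ / Σ ṁᵢCp,ᵢ
      = -303440 / 7732.6 = -39.241 °C

T_out = -39.2 °C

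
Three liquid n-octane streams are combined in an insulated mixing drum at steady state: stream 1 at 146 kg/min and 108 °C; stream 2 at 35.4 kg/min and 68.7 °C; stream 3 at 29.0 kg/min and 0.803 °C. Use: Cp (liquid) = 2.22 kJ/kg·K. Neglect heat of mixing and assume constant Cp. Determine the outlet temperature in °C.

T_out = 86.6 °C

Energy balance with Q = 0: Σ ṁᵢCp,ᵢ(T_out − Tᵢ) = 0
T_out = Σ ṁᵢCp,ᵢTᵢ / Σ ṁᵢCp,ᵢ
      = 40456 / 467.09 = 86.612 °C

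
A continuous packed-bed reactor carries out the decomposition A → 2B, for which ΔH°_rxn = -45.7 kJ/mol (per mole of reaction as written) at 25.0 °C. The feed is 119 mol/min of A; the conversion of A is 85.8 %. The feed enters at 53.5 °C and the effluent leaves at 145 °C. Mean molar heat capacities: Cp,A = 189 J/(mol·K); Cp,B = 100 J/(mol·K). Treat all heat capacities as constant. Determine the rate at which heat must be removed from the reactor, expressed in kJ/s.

Extent of reaction ξ = 0.858 × 119 = 102.1 mol/min
Reaction term: ξ·ΔH°_rxn = 102.1 × -45.7 = -4666.1 kJ/min
Sensible, feed 53.5→25 °C: -640.99 kJ/min
Outlet flows (mol/min): A 16.898, B 204.2
Sensible, products 25→145 °C: 2833.7 kJ/min
Q = ΔH = -2473.4 kJ/min = -41.223 kW
Heat removed = 41.223 kJ/s

Q_out = 41.2 kJ/s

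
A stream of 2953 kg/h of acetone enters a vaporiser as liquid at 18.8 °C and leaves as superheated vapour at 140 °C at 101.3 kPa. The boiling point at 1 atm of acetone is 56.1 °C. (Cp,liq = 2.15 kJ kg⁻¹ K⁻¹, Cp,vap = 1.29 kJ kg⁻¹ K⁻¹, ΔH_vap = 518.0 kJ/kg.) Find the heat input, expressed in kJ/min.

Q = 34800 kJ/min

liquid 18.8→56.1 °C: 80.195 kJ/kg
vaporisation at 56.1 °C: 518 kJ/kg
vapour 56.1→140 °C: 108.23 kJ/kg
Δh = 80.195 + 518 + 108.23 = 706.43 kJ/kg
Q = ṁ·Δh = 2953 kg/h × 706.43 kJ/kg = 2.0861e+06 kJ/h
|Q| = 579.47 kW = 34768 kJ/min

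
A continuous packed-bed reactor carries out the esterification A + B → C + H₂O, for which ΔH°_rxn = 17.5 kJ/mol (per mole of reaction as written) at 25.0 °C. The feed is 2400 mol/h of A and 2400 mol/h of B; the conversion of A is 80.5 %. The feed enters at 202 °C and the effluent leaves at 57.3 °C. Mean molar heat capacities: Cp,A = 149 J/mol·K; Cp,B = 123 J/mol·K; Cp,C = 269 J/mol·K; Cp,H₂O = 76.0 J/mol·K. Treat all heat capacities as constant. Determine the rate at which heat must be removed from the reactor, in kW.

Extent of reaction ξ = 0.805 × 2400 = 1932 mol/h
Reaction term: ξ·ΔH°_rxn = 1932 × 17.5 = 33810 kJ/h
Sensible, feed 202→25 °C: -115550 kJ/h
Outlet flows (mol/h): A 468, B 468, C 1932, H₂O 1932
Sensible, products 25→57.3 °C: 25641 kJ/h
Q = ΔH = -56095 kJ/h = -15.582 kW
Heat removed = 15.582 kW

Q_out = 15.6 kW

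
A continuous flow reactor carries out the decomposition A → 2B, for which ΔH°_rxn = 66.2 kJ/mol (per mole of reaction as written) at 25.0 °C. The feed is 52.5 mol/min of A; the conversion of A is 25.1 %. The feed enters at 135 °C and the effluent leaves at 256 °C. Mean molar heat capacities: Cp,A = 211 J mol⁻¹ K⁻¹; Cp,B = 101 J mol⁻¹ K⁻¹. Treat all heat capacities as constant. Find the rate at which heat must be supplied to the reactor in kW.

Extent of reaction ξ = 0.251 × 52.5 = 13.178 mol/min
Reaction term: ξ·ΔH°_rxn = 13.178 × 66.2 = 872.35 kJ/min
Sensible, feed 135→25 °C: -1218.5 kJ/min
Outlet flows (mol/min): A 39.322, B 26.355
Sensible, products 25→256 °C: 2531.5 kJ/min
Q = ΔH = 2185.3 kJ/min = 36.422 kW
Heat supplied = 36.422 kW

Q_in = 36.4 kW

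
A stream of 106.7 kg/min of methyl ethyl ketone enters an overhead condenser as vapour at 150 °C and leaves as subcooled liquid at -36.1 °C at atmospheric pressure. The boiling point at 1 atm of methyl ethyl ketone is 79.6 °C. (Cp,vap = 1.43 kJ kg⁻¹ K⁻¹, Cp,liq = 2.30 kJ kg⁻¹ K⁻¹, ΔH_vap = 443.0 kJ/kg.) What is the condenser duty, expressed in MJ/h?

vapour 150→79.6 °C: -100.67 kJ/kg
condensation at 79.6 °C: -443 kJ/kg
liquid 79.6→-36.1 °C: -266.11 kJ/kg
Δh = -100.67 + -443 + -266.11 = -809.78 kJ/kg
Q = ṁ·Δh = 106.7 kg/min × -809.78 kJ/kg = -86404 kJ/min
|Q| = 1440.1 kW = 5184.2 MJ/h

Q_c = 5180 MJ/h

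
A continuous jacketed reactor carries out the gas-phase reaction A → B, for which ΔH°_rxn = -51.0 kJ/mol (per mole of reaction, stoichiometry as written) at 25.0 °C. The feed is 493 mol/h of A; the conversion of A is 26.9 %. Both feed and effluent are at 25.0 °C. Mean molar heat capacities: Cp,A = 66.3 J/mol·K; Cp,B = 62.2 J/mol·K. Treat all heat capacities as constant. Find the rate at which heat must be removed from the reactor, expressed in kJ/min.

Q_out = 113 kJ/min

Extent of reaction ξ = 0.269 × 493 = 132.62 mol/h
Reaction term: ξ·ΔH°_rxn = 132.62 × -51.0 = -6763.5 kJ/h
Q = ΔH = -6763.5 kJ/h = -1.8787 kW
Heat removed = 112.72 kJ/min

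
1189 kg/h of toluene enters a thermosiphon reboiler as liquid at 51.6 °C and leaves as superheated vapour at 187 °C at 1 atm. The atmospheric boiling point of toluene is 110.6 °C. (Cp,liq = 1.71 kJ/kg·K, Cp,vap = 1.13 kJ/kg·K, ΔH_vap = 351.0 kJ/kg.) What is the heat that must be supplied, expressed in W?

Q = 178000 W

liquid 51.6→110.6 °C: 100.89 kJ/kg
vaporisation at 110.6 °C: 351 kJ/kg
vapour 110.6→187 °C: 86.332 kJ/kg
Δh = 100.89 + 351 + 86.332 = 538.22 kJ/kg
Q = ṁ·Δh = 1189 kg/h × 538.22 kJ/kg = 639950 kJ/h
|Q| = 177.76 kW = 177760 W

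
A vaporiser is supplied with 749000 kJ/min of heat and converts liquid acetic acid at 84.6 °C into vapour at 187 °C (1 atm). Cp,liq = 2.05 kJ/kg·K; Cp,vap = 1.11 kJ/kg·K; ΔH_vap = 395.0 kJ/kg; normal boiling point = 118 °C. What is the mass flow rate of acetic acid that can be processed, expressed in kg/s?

Δh = 2.05×(118−84.6) + 395.0 + 1.11×(187−118) = 540.06 kJ/kg
Q = 749000 kJ/min = 12483 kJ/s = 12483 kJ/s
ṁ = Q/Δh = 12483 / 540.06 = 23.115 kg/s

ṁ = 23.1 kg/s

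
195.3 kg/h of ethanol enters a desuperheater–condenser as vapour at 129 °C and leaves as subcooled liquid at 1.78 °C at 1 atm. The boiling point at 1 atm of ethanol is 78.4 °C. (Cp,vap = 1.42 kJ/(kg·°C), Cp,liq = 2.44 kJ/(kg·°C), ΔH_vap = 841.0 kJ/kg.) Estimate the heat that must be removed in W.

Q_c = 59700 W

vapour 129→78.4 °C: -71.852 kJ/kg
condensation at 78.4 °C: -841 kJ/kg
liquid 78.4→1.78 °C: -186.95 kJ/kg
Δh = -71.852 + -841 + -186.95 = -1099.8 kJ/kg
Q = ṁ·Δh = 195.3 kg/h × -1099.8 kJ/kg = -214790 kJ/h
|Q| = 59.664 kW = 59664 W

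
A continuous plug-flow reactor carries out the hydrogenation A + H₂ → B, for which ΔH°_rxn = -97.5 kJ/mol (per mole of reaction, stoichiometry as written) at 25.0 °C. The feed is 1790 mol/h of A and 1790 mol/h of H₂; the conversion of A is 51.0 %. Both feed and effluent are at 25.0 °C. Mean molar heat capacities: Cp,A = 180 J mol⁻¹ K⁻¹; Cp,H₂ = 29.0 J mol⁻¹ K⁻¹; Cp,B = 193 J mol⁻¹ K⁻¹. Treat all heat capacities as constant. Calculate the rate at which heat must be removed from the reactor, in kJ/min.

Extent of reaction ξ = 0.510 × 1790 = 912.9 mol/h
Reaction term: ξ·ΔH°_rxn = 912.9 × -97.5 = -89008 kJ/h
Q = ΔH = -89008 kJ/h = -24.724 kW
Heat removed = 1483.5 kJ/min

Q_out = 1480 kJ/min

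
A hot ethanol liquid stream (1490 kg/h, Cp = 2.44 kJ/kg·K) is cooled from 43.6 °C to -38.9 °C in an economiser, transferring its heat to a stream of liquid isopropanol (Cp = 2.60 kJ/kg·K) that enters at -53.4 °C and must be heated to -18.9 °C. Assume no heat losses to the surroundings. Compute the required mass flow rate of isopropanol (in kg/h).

ṁ_c = 3340 kg/h

Heat released by hot stream: Q = 1490 × 2.44 × (43.6 − -38.9) = 299940 kJ/h
Energy balance on cold side (adiabatic exchanger): Q = ṁ_c·Cp_c·(T_c,out − T_c,in)
ṁ_c = 299940 / [2.60 × (-18.9 − -53.4)] = 3343.8 kg/h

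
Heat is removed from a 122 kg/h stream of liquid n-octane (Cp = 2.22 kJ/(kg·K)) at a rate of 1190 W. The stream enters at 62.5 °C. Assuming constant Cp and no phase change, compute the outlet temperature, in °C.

Q = 1190 W = 4284 kJ/h
ΔT = Q/(ṁ·Cp) = 4284/(122×2.22) = 15.817 K
T_out = 62.5 − 15.817 = 46.683 °C

T_out = 46.7 °C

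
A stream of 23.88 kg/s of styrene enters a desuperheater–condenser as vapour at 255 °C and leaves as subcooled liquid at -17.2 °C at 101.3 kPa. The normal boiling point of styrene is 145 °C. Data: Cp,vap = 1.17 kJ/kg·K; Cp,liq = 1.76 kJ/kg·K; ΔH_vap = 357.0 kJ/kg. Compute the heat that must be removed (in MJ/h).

vapour 255→145 °C: -128.7 kJ/kg
condensation at 145 °C: -357 kJ/kg
liquid 145→-17.2 °C: -285.47 kJ/kg
Δh = -128.7 + -357 + -285.47 = -771.17 kJ/kg
Q = ṁ·Δh = 23.88 kg/s × -771.17 kJ/kg = -18416 kJ/s
|Q| = 18416 kW = 66296 MJ/h

Q_c = 66300 MJ/h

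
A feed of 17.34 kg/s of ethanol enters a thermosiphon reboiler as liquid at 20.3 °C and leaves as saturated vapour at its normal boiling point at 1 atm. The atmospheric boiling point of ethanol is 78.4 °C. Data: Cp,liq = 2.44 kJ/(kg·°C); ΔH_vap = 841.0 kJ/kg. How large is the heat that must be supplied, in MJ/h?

liquid 20.3→78.4 °C: 141.76 kJ/kg
vaporisation at 78.4 °C: 841 kJ/kg
Δh = 141.76 + 841 = 982.76 kJ/kg
Q = ṁ·Δh = 17.34 kg/s × 982.76 kJ/kg = 17041 kJ/s
|Q| = 17041 kW = 61348 MJ/h

Q = 61300 MJ/h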